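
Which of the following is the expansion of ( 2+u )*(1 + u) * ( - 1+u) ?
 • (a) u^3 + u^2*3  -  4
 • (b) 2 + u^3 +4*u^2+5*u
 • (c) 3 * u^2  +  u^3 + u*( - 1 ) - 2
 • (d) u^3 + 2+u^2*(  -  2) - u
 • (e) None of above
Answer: e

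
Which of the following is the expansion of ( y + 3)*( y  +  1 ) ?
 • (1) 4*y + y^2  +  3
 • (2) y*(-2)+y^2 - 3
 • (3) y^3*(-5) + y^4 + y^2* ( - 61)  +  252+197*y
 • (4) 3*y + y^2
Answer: 1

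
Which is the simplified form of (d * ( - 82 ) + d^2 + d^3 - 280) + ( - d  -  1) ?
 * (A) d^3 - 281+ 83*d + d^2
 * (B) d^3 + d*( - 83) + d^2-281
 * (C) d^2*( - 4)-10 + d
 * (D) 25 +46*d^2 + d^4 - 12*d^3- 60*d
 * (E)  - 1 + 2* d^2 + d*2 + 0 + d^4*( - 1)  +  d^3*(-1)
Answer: B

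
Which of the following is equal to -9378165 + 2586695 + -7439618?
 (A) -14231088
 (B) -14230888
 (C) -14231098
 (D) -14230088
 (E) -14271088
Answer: A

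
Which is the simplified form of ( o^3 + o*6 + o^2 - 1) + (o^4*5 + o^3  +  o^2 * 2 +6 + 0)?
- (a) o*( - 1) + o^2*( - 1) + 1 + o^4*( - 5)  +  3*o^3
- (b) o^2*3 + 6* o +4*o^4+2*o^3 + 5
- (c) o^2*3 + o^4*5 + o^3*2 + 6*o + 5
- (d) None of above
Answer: c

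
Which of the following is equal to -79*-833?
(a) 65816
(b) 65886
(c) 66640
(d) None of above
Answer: d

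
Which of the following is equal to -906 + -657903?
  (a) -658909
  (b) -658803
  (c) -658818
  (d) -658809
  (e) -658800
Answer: d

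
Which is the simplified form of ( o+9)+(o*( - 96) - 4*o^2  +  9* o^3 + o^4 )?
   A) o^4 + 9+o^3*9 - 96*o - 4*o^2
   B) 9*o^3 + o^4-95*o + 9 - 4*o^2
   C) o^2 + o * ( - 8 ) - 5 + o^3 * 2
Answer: B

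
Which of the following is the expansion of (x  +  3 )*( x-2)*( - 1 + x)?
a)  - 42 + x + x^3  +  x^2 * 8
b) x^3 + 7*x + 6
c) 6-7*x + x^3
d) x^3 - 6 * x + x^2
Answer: c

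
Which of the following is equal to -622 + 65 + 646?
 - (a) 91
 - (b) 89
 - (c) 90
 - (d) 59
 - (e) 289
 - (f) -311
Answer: b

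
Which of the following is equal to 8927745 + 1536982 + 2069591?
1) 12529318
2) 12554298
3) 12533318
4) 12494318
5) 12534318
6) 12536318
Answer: 5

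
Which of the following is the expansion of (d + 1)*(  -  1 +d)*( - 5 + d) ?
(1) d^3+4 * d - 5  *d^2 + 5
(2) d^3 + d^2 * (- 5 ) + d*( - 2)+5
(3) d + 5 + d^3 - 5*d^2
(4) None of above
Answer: 4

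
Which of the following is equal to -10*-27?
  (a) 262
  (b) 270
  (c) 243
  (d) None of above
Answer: b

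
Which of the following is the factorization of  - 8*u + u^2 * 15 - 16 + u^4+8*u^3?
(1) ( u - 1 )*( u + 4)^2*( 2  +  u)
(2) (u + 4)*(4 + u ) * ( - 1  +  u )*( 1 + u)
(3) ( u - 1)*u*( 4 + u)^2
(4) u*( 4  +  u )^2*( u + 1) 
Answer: 2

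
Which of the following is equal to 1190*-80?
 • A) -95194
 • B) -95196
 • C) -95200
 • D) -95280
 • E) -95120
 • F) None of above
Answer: C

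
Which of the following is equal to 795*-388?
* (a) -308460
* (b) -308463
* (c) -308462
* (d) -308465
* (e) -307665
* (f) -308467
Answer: a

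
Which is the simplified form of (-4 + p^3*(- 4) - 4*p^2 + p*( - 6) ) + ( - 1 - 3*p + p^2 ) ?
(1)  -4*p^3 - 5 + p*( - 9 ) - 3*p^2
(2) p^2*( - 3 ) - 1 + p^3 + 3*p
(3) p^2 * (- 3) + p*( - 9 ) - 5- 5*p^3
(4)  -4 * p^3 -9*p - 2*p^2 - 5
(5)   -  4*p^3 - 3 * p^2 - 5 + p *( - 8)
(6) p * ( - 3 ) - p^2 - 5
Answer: 1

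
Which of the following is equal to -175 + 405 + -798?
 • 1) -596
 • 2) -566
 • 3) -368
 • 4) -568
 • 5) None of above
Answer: 4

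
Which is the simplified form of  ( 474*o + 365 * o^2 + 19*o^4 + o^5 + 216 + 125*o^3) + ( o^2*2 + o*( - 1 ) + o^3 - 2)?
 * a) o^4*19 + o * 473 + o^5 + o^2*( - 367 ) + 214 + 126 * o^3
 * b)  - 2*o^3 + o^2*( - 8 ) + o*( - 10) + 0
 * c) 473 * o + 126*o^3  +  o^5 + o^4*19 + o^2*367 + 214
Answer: c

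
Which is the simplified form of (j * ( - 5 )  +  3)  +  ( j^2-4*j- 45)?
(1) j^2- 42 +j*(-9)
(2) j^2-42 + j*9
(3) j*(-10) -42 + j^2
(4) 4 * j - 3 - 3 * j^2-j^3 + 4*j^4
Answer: 1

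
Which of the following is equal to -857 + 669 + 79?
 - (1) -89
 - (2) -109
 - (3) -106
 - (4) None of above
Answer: 2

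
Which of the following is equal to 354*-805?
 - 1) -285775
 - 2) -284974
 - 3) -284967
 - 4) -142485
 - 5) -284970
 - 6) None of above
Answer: 5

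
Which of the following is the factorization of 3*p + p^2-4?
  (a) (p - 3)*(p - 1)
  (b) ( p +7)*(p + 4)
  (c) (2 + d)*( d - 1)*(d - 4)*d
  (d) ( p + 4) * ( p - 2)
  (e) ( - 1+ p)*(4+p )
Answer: e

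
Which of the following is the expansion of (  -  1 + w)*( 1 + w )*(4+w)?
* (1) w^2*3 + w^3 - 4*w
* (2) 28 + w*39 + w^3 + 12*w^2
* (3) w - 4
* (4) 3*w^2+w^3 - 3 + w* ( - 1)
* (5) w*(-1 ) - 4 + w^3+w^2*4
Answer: 5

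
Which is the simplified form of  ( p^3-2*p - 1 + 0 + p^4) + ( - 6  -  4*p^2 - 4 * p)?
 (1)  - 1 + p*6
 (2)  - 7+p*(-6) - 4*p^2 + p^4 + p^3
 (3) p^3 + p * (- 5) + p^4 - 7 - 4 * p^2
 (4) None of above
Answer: 2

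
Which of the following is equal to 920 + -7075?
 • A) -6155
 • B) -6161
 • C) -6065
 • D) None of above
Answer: A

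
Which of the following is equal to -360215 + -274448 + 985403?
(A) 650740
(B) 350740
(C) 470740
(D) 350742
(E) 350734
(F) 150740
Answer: B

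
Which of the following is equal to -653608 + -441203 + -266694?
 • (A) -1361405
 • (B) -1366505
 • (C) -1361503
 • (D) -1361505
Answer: D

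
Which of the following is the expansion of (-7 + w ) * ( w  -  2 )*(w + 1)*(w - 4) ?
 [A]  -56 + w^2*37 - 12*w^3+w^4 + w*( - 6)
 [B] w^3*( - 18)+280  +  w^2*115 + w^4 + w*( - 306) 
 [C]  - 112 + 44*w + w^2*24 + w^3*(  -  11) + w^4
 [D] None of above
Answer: A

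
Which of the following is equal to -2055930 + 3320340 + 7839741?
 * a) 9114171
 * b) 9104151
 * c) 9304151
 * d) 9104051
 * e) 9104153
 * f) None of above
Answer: b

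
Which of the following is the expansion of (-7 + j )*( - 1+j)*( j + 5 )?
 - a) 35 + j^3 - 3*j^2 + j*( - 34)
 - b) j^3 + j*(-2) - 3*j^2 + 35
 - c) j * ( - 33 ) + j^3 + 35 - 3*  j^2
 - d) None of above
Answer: c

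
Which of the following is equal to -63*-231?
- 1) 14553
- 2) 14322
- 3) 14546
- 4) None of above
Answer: 1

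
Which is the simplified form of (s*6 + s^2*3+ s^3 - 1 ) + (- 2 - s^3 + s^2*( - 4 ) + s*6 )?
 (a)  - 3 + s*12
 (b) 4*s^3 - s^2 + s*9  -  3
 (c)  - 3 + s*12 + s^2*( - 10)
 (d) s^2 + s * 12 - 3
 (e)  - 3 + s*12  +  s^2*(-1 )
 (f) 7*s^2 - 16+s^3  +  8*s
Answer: e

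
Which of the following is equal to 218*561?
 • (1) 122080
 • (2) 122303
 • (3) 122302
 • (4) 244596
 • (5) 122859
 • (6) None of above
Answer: 6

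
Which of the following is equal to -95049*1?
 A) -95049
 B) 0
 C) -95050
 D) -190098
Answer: A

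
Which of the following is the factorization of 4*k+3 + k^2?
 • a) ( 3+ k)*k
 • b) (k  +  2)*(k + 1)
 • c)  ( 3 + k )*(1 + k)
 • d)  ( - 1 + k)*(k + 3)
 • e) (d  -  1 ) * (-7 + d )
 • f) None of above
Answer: c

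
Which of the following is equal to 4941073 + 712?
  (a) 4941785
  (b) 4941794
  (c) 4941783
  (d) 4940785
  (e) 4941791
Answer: a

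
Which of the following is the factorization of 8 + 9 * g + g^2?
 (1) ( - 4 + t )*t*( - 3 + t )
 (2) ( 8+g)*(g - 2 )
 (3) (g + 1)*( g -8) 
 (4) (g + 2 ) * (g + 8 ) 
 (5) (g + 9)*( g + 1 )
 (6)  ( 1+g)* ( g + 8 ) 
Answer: 6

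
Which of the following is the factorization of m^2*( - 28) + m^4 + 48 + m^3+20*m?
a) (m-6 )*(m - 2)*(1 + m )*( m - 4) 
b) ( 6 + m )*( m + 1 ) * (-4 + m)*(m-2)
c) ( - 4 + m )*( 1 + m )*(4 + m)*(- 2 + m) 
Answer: b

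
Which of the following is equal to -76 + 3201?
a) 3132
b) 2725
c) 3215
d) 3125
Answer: d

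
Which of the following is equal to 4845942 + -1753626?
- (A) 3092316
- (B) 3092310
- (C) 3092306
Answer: A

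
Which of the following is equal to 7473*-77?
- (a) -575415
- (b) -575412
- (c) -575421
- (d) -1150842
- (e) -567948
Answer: c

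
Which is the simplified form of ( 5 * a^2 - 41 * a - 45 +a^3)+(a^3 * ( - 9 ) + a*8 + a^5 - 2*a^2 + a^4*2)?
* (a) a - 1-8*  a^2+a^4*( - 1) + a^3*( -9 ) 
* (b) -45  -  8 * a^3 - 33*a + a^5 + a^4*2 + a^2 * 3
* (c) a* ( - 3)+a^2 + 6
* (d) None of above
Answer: b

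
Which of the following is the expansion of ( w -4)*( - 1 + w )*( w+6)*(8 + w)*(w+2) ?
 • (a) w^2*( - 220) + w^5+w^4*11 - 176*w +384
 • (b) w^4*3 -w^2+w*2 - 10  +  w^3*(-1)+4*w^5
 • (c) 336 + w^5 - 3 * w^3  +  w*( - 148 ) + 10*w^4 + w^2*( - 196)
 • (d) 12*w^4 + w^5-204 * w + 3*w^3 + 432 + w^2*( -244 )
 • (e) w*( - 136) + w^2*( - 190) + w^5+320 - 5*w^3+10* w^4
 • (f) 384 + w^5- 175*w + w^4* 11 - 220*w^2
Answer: a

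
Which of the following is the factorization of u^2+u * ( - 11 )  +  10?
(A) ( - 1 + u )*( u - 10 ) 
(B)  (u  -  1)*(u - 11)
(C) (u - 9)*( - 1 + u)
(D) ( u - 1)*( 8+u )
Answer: A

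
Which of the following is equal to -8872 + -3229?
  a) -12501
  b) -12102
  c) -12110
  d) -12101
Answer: d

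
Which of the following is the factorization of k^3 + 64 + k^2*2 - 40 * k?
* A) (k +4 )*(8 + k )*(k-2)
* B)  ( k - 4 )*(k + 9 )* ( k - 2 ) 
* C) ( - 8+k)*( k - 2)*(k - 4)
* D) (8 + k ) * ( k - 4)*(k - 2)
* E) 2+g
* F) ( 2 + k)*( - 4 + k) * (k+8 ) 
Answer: D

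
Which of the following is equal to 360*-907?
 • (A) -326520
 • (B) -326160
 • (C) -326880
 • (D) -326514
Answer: A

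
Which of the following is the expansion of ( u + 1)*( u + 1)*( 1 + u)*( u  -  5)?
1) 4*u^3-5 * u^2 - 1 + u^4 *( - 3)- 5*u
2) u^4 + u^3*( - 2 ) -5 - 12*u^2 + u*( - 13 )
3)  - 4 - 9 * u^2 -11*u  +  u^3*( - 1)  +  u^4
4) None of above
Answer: 4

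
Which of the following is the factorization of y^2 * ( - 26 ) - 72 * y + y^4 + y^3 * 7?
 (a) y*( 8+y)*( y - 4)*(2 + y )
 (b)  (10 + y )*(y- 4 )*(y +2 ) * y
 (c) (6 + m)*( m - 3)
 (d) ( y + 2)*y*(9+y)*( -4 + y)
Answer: d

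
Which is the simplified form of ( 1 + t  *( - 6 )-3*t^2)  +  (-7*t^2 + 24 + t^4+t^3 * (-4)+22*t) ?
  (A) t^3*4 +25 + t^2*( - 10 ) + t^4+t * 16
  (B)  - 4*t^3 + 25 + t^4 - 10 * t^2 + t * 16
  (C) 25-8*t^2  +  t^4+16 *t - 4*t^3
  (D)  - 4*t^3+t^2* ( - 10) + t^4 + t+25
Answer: B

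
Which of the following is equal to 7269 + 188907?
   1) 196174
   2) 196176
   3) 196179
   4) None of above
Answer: 2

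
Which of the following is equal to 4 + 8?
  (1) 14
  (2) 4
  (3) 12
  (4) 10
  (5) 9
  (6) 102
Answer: 3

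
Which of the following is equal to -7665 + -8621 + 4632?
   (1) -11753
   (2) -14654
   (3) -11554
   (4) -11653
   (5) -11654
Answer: 5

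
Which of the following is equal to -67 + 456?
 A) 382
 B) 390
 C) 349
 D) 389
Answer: D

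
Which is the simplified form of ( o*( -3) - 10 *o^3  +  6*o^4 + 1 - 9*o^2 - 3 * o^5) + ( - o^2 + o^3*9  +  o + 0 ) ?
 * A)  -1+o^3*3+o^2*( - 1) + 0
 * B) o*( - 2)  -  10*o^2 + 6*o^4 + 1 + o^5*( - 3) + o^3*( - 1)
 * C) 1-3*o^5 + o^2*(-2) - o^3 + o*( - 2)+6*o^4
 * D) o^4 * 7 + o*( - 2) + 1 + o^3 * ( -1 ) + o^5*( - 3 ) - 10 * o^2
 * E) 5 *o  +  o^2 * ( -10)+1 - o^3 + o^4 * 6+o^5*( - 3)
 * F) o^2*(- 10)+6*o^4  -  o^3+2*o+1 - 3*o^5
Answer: B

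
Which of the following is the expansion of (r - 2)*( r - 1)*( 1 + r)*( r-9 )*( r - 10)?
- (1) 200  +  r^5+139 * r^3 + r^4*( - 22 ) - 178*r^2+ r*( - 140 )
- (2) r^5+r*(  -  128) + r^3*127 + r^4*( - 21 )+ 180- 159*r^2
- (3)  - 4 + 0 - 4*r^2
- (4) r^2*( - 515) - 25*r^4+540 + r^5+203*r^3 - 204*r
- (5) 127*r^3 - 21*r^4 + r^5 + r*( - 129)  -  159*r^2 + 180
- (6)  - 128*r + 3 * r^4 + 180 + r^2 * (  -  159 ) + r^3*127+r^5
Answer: 2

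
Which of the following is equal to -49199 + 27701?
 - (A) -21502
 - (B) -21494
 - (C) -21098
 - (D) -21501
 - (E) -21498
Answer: E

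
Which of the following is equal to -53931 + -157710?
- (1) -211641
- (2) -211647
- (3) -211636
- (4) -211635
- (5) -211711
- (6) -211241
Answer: 1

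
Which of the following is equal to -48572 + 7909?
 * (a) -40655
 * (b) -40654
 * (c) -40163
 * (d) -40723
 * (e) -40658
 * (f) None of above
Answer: f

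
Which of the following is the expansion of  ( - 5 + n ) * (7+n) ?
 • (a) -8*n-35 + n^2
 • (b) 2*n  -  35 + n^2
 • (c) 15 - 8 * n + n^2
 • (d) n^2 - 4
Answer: b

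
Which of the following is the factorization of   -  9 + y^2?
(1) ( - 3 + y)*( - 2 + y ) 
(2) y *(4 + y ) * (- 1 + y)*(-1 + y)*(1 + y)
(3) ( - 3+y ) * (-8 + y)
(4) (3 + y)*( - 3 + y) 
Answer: 4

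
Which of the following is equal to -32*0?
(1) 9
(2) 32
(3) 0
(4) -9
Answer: 3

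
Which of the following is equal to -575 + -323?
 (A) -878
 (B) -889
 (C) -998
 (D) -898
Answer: D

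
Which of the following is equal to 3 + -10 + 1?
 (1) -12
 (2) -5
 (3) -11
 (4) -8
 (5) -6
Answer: 5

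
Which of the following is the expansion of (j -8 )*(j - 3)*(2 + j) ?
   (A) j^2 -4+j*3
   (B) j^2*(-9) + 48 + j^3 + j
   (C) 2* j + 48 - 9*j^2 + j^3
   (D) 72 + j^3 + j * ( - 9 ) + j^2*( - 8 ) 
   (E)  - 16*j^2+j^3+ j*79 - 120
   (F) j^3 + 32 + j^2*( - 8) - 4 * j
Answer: C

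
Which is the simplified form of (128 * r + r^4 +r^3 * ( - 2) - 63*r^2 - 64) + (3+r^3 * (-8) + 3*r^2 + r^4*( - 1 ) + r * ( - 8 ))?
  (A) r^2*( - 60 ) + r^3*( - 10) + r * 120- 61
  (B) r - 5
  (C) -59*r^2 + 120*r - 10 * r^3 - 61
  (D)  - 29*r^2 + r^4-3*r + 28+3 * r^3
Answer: A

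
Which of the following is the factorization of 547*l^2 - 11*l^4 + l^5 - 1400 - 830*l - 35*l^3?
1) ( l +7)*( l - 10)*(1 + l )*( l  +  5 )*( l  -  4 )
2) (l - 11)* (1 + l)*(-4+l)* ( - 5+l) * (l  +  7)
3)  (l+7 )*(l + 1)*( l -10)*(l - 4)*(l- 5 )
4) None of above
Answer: 3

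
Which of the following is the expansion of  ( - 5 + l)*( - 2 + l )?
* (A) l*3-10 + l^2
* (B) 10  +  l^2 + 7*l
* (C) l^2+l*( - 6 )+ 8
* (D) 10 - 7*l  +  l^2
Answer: D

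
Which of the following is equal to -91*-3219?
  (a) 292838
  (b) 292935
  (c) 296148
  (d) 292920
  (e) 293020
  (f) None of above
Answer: f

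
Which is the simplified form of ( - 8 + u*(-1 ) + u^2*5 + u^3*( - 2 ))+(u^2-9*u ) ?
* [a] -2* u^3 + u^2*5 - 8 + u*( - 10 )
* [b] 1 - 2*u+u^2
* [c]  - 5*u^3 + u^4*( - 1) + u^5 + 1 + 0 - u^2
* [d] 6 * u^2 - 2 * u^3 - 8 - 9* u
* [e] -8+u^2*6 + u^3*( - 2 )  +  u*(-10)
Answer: e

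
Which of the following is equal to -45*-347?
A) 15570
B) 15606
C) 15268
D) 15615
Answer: D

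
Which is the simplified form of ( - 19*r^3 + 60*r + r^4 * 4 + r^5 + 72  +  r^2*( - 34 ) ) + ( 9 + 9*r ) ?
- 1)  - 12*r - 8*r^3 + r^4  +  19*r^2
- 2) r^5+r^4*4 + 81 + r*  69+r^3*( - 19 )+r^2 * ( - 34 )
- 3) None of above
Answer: 2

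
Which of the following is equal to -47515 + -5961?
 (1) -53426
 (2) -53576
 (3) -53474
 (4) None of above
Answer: 4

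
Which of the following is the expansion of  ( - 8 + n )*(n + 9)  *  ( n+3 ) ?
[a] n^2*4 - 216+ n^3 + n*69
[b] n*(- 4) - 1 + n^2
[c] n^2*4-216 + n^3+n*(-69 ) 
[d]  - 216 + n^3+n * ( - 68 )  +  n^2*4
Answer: c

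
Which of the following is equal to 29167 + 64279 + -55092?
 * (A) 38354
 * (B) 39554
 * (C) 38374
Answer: A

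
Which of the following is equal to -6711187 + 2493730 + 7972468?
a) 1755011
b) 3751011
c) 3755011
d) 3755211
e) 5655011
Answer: c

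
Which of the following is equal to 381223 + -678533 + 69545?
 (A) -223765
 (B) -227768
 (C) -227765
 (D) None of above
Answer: C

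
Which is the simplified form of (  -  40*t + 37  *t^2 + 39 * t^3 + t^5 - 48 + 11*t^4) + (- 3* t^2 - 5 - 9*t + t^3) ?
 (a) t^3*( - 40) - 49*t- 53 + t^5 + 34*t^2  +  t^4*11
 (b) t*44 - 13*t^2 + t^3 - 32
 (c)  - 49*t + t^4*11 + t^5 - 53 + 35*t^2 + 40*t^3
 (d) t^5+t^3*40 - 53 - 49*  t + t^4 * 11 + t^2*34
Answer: d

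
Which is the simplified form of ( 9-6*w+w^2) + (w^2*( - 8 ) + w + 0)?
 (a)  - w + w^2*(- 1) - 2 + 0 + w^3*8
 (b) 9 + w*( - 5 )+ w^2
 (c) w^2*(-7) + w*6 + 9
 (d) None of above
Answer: d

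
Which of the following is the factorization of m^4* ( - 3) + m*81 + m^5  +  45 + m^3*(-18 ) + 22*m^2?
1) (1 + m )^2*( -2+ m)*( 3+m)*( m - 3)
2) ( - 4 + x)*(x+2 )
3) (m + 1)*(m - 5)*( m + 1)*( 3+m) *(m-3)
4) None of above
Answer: 3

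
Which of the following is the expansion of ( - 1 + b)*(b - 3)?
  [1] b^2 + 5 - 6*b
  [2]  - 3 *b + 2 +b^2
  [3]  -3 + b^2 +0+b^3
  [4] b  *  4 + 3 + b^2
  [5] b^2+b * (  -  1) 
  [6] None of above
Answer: 6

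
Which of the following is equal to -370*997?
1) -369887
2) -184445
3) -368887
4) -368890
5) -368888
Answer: 4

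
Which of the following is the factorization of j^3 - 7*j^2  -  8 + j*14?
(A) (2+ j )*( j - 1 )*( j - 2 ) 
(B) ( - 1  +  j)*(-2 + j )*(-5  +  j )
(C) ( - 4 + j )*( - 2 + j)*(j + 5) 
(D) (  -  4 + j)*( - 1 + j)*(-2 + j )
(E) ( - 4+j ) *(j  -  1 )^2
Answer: D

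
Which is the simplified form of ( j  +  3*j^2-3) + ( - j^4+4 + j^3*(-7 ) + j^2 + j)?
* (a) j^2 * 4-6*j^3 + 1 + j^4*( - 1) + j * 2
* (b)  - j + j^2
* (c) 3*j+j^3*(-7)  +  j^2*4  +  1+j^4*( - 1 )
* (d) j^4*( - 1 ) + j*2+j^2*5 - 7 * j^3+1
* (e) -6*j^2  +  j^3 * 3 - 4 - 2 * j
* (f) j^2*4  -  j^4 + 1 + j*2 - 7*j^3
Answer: f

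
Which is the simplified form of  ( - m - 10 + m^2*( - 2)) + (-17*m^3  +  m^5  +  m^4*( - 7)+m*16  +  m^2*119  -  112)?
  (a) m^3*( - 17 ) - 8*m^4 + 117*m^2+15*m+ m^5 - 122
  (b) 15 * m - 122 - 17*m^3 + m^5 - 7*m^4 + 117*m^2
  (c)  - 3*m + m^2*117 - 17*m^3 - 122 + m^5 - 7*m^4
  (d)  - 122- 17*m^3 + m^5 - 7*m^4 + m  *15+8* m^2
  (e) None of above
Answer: b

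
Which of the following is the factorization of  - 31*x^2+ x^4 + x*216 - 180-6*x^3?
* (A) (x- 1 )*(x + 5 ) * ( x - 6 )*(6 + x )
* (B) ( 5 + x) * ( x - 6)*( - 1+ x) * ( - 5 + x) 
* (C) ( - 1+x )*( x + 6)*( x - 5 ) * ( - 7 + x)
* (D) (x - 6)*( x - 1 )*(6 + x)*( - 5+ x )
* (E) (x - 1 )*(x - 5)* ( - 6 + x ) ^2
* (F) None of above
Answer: D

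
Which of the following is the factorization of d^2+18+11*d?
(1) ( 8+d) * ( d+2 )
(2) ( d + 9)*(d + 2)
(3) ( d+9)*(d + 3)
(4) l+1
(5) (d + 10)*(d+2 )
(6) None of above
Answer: 2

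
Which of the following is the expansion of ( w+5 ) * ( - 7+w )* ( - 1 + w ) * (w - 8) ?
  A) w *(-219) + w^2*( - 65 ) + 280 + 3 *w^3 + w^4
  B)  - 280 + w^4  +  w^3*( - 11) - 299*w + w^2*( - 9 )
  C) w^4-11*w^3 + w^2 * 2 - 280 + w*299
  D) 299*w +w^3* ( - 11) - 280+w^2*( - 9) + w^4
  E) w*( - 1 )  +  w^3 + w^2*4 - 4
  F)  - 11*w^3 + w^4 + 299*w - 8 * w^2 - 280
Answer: D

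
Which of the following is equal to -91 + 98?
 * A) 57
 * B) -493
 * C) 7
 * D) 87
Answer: C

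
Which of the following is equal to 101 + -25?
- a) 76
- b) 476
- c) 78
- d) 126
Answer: a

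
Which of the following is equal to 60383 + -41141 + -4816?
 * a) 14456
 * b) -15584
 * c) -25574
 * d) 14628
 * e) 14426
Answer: e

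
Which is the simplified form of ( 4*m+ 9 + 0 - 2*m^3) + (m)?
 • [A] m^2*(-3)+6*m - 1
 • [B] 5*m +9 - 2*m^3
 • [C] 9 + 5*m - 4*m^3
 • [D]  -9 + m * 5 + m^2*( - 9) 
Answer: B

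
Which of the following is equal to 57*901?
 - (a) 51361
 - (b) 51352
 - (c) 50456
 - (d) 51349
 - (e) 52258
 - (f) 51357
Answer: f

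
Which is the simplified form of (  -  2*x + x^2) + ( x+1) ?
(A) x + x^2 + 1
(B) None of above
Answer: B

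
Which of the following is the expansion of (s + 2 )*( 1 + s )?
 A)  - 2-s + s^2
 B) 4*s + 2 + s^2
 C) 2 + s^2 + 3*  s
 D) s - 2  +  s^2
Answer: C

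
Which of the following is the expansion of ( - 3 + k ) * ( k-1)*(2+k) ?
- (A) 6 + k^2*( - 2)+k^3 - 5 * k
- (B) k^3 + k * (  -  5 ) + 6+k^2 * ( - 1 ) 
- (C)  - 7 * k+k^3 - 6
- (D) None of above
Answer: A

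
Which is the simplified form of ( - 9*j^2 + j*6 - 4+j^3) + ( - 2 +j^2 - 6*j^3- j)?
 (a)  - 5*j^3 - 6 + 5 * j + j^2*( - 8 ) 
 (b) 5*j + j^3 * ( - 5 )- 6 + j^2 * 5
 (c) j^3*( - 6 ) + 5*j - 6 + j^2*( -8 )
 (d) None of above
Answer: a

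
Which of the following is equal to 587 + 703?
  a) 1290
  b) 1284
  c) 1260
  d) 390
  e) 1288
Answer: a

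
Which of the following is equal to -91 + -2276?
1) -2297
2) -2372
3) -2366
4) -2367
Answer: 4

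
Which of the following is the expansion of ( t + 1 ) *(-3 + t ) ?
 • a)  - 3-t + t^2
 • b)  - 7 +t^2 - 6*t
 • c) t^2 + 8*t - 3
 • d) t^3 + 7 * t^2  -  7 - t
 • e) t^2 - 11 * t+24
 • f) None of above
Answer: f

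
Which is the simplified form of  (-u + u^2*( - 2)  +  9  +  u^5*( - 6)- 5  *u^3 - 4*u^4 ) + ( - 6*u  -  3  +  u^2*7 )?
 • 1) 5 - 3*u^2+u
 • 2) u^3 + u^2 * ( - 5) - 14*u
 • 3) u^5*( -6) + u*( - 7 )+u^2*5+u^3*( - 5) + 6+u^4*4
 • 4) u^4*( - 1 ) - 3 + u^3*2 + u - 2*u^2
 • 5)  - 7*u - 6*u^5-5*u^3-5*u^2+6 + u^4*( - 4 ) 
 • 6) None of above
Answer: 6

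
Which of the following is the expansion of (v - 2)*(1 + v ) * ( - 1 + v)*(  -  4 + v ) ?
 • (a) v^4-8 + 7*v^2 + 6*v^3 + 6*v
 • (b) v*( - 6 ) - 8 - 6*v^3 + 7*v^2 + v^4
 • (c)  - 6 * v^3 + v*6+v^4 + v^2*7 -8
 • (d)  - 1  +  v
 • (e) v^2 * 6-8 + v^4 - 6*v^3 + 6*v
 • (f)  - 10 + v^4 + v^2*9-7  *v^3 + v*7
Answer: c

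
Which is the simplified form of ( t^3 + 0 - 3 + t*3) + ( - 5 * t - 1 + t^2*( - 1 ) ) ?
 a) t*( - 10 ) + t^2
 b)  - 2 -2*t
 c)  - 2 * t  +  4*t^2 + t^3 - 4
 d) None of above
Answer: d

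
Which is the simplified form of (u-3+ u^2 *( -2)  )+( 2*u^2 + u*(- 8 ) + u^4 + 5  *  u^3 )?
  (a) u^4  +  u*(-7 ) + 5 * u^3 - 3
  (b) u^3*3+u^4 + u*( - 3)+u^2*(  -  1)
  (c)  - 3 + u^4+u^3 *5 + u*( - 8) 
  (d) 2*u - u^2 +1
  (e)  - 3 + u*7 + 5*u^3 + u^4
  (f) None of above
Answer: a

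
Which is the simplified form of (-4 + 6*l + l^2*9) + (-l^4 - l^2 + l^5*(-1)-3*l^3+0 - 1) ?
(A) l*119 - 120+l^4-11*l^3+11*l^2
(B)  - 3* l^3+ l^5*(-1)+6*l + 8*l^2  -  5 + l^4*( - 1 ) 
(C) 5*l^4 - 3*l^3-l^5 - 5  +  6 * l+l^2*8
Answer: B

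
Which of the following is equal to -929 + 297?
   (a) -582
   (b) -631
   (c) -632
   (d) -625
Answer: c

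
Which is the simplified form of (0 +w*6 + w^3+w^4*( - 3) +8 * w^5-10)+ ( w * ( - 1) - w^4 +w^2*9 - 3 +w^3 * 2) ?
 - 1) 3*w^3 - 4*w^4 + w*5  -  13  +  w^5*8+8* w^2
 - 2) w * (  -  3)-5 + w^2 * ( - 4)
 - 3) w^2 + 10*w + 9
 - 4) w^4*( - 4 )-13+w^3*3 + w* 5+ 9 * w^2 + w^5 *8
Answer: 4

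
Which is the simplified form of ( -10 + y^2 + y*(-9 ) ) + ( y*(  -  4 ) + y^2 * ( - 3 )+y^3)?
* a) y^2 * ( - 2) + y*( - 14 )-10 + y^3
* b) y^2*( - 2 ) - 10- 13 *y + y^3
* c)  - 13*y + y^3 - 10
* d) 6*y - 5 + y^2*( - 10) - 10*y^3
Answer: b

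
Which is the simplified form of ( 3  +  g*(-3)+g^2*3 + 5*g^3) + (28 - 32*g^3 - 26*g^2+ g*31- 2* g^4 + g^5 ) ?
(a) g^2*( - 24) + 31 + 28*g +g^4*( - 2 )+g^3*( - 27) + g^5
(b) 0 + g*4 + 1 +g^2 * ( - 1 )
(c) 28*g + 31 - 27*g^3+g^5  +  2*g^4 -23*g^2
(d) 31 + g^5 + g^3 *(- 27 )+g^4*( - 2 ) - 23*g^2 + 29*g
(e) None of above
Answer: e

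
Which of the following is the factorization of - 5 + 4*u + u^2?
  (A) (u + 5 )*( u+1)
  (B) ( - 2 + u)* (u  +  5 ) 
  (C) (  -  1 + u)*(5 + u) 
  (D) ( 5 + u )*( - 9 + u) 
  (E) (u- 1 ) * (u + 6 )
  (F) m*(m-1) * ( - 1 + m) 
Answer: C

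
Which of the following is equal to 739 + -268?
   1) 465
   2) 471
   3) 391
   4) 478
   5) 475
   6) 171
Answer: 2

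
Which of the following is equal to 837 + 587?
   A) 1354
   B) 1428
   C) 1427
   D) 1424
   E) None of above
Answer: D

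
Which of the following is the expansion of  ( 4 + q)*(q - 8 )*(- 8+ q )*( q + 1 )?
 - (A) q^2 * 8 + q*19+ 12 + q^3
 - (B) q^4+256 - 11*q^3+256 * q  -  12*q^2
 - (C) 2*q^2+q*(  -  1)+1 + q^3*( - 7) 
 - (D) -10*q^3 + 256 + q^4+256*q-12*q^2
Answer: B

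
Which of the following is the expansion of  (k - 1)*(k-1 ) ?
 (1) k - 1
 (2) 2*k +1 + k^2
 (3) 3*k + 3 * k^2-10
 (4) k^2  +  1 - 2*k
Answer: 4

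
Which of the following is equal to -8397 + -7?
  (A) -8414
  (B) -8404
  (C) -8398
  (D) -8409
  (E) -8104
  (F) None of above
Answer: B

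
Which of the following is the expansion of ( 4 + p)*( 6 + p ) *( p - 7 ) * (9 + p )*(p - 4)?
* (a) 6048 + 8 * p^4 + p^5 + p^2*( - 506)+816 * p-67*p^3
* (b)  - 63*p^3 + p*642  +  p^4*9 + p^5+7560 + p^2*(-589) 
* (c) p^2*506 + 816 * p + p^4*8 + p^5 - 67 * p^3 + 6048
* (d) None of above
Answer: a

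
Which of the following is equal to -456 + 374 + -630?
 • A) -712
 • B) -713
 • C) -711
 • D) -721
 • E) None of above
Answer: A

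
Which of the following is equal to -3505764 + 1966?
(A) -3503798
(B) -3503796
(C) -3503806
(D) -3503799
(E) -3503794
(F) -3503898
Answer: A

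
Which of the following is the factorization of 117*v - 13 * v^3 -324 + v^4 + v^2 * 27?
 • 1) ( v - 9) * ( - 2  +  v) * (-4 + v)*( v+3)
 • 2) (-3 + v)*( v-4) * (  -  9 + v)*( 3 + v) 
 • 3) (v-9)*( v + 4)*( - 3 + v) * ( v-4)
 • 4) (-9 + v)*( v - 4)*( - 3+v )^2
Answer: 2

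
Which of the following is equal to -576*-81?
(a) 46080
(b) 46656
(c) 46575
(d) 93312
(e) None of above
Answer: b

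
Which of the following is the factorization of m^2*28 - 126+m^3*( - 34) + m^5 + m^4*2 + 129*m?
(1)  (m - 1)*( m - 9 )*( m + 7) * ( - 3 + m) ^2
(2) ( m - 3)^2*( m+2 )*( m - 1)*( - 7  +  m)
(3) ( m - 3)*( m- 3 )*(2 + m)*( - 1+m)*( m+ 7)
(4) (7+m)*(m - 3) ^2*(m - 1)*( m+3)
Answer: 3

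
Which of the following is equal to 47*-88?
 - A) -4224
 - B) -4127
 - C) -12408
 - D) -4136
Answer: D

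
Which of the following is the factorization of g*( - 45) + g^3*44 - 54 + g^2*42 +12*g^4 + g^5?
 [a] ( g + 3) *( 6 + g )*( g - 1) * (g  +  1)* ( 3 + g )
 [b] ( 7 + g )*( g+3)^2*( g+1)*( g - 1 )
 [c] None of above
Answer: a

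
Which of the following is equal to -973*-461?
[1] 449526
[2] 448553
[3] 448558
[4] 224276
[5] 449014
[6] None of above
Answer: 2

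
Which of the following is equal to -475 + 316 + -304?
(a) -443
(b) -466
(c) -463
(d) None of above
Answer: c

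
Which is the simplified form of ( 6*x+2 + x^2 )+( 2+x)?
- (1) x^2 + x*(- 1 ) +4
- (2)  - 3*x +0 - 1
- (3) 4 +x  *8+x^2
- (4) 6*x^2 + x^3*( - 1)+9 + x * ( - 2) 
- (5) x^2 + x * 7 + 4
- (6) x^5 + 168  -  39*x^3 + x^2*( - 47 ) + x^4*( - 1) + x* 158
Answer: 5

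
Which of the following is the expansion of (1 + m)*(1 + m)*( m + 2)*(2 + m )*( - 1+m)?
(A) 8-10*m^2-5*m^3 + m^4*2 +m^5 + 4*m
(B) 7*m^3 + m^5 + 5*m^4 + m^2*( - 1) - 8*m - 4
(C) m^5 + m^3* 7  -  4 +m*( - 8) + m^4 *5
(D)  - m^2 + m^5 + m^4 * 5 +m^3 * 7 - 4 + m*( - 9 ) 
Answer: B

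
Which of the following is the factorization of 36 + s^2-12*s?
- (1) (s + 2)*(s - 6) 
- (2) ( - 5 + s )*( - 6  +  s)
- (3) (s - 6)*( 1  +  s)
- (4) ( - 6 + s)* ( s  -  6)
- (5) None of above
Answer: 4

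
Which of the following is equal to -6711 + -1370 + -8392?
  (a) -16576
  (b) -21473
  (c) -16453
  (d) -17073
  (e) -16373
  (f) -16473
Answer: f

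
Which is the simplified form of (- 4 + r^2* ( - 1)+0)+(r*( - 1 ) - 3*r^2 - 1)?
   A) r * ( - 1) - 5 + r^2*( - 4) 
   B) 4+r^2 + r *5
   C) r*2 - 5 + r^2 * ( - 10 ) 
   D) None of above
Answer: A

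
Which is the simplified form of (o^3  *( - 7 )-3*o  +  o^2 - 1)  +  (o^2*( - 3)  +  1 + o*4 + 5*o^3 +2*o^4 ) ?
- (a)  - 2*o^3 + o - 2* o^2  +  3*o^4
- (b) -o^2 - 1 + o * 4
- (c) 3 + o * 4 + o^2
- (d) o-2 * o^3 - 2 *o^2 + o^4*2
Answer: d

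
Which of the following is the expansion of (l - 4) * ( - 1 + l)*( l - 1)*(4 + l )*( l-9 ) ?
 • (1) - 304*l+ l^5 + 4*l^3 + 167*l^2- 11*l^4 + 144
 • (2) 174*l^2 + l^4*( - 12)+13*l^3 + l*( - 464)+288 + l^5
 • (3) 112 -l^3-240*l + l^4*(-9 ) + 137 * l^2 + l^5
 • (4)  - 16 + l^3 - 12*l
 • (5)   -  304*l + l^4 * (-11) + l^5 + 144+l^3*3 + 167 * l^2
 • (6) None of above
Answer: 5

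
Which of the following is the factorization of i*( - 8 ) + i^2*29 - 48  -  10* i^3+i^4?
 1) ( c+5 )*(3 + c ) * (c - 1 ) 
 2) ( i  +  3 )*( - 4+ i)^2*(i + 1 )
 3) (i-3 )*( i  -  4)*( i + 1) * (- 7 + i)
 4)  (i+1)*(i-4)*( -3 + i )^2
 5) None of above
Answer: 5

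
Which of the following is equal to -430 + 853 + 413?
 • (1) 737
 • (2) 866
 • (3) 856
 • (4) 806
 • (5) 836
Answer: 5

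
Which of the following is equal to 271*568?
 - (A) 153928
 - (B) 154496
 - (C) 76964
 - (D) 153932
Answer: A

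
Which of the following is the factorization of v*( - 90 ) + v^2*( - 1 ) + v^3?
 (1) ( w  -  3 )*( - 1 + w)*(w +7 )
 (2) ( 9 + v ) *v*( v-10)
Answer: 2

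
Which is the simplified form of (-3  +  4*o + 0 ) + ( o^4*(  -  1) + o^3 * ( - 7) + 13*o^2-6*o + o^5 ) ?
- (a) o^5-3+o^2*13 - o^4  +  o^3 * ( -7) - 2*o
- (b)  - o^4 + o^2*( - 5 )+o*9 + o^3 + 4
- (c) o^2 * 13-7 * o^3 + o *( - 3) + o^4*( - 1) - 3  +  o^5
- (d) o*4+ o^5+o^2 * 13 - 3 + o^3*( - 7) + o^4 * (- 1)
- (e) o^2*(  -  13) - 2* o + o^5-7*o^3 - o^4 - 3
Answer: a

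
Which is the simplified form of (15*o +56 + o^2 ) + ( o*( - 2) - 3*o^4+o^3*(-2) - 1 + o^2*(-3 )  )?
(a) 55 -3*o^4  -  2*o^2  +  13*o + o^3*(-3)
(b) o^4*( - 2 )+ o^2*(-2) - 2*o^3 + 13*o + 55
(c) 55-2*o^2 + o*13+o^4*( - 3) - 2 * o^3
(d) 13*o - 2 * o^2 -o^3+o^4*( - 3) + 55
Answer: c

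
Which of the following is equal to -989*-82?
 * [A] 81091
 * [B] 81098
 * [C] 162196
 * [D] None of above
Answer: B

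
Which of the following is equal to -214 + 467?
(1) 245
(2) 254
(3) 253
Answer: 3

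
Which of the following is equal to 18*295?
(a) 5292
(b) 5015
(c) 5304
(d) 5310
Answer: d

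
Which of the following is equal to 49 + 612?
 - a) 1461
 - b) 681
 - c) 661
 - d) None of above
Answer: c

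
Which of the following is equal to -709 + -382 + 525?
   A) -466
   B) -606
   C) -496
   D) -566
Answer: D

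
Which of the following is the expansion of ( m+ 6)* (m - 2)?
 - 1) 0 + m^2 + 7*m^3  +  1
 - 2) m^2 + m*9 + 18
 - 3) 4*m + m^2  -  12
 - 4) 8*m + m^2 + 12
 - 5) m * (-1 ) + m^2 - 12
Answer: 3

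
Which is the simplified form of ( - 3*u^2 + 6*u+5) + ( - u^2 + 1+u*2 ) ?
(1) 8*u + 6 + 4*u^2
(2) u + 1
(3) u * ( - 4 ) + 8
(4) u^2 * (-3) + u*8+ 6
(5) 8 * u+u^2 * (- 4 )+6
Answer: 5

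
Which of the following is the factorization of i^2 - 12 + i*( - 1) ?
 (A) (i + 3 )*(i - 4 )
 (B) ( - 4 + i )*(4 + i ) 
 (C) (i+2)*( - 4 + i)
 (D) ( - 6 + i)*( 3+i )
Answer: A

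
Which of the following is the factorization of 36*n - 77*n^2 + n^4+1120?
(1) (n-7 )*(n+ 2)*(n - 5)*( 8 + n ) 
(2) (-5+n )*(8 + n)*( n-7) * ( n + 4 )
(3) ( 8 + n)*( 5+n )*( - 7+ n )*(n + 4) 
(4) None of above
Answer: 2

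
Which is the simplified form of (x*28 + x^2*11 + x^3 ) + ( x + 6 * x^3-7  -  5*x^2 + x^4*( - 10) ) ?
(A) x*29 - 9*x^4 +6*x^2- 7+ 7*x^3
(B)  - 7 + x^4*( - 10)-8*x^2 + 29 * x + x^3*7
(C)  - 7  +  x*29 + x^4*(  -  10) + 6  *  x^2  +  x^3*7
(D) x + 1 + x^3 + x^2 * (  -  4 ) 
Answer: C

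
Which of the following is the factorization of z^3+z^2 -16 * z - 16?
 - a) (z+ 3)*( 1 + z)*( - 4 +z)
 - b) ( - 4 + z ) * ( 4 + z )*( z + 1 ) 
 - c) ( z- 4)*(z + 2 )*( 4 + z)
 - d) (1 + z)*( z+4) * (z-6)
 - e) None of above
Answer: b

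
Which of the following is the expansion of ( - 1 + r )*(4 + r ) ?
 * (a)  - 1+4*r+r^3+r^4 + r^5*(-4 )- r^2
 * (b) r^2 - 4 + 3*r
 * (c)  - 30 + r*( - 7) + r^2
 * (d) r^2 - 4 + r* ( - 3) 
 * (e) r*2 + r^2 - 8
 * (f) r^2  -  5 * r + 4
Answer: b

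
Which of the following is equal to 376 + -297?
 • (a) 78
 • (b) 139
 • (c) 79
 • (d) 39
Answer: c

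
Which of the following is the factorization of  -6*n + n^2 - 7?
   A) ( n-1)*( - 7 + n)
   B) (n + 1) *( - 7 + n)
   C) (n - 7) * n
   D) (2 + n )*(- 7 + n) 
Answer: B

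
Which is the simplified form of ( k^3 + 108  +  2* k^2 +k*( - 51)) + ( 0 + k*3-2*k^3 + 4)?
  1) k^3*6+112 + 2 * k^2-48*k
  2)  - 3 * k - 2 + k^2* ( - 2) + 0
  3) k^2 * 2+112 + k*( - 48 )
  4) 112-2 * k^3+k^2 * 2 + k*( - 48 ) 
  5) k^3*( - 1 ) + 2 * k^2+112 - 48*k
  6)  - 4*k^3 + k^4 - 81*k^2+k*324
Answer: 5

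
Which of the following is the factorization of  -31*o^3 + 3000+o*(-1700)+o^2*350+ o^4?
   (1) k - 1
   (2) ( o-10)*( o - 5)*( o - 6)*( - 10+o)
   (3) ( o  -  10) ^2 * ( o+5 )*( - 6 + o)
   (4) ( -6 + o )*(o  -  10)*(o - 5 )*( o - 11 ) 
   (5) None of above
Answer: 2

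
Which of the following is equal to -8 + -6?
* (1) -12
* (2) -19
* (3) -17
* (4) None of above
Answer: 4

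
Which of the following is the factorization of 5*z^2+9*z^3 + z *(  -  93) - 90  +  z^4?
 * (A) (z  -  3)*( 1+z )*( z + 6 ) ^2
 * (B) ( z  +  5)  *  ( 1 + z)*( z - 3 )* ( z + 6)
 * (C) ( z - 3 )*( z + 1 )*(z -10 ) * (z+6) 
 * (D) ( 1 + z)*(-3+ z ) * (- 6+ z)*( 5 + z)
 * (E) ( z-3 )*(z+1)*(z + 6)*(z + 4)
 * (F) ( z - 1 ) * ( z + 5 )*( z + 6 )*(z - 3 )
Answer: B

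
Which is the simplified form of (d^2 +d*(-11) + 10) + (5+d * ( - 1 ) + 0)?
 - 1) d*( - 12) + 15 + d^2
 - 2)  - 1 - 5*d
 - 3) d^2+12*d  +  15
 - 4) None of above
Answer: 1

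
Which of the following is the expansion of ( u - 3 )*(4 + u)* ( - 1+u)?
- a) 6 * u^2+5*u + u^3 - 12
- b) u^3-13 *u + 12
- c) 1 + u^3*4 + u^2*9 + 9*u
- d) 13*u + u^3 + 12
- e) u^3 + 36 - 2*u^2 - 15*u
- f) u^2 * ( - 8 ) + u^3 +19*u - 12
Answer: b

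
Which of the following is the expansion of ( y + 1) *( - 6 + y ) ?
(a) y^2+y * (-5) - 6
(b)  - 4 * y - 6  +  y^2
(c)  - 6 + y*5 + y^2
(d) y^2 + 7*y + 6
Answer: a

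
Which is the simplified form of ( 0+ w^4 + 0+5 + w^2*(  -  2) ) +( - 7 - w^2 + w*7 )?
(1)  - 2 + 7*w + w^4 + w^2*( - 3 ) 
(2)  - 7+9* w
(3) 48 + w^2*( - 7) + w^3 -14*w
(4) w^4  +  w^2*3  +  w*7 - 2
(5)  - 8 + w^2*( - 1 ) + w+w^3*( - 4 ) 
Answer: 1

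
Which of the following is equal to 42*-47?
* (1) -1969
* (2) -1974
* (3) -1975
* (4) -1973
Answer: 2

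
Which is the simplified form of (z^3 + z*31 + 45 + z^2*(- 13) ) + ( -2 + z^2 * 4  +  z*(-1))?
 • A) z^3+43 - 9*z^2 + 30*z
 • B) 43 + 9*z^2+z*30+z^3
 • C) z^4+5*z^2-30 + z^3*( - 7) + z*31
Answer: A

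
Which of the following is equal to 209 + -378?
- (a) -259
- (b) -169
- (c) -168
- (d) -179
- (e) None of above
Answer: b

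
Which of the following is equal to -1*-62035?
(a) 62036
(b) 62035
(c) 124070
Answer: b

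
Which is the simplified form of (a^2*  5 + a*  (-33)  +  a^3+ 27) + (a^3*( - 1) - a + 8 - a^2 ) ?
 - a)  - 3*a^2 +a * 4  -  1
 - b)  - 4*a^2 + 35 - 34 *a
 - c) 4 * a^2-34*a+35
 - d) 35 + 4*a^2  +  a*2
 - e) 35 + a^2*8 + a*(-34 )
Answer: c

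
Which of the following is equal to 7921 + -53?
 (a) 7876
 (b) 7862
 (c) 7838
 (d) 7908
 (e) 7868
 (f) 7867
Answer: e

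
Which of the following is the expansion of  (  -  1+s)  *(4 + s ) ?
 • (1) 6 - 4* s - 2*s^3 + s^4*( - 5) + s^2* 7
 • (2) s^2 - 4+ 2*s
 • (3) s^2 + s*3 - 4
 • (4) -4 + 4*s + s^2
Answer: 3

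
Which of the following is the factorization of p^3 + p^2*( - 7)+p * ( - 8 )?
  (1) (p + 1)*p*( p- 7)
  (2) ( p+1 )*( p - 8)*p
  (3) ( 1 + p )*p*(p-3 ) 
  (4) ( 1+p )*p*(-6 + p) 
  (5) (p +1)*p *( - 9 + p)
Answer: 2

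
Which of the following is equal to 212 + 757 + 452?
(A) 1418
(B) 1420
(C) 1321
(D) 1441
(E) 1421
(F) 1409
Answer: E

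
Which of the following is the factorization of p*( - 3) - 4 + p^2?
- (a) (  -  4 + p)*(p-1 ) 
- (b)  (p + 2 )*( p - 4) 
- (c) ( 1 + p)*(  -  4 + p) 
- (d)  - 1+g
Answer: c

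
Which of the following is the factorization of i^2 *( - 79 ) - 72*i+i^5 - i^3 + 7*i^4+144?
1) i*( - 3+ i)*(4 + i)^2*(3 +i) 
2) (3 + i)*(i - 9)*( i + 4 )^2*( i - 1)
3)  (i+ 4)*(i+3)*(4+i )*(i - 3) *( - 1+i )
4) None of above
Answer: 3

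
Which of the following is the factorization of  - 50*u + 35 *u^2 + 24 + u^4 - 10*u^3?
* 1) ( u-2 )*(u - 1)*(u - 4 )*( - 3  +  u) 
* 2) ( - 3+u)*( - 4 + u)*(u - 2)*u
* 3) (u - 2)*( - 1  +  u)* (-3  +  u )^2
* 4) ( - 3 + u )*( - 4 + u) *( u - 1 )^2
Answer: 1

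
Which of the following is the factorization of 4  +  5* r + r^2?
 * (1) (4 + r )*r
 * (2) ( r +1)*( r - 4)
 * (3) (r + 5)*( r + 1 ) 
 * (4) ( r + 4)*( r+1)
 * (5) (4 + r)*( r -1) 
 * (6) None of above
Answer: 4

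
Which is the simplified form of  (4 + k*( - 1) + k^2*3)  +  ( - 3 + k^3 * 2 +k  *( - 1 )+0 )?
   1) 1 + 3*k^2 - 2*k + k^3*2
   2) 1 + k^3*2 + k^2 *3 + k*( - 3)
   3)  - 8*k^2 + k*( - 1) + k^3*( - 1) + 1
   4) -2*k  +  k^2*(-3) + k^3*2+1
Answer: 1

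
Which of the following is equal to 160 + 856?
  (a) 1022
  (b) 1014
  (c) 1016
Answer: c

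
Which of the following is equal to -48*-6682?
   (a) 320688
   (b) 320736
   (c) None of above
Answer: b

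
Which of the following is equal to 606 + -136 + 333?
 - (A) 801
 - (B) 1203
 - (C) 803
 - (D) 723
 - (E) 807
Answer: C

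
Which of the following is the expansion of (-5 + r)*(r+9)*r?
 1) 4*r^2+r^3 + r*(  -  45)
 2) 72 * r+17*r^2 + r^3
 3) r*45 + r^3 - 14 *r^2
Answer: 1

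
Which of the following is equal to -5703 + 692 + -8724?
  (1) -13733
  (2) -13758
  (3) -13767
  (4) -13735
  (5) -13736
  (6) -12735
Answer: 4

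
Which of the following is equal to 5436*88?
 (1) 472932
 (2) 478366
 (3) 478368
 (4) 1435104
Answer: 3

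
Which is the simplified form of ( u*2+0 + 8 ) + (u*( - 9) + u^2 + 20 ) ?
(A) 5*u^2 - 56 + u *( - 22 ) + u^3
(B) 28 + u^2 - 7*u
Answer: B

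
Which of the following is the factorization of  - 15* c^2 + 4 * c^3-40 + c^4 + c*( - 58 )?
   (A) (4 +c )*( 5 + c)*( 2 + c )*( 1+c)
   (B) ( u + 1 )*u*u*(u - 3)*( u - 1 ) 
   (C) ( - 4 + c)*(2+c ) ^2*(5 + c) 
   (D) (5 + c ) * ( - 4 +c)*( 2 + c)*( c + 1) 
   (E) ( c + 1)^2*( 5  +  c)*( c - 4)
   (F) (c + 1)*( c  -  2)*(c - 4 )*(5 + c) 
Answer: D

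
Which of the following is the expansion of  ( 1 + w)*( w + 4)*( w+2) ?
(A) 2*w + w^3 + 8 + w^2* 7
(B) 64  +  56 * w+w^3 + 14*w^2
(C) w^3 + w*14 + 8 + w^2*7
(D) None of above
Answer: C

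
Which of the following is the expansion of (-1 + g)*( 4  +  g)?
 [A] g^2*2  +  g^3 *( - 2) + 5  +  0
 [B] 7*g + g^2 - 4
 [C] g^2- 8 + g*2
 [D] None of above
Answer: D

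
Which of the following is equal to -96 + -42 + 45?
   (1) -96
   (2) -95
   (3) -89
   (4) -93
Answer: 4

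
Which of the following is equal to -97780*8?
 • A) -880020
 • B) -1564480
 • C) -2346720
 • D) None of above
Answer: D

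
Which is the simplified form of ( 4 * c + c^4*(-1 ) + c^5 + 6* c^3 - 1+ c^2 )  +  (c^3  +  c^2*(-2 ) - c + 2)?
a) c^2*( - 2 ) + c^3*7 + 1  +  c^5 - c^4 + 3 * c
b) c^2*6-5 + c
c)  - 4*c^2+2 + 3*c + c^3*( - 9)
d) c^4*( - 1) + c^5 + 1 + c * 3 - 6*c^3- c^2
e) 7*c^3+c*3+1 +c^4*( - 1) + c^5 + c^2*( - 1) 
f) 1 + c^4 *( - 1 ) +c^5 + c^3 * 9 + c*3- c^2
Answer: e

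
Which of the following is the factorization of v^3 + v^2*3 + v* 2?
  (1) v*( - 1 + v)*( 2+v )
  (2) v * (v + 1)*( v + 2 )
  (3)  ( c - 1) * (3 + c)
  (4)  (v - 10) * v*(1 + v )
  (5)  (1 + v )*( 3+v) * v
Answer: 2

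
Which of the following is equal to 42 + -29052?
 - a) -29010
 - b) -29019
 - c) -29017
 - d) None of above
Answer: a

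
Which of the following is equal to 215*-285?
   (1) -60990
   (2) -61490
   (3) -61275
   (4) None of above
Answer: 3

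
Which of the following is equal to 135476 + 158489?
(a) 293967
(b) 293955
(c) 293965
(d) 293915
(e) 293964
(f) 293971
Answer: c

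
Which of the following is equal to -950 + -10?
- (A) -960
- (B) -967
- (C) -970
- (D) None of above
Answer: A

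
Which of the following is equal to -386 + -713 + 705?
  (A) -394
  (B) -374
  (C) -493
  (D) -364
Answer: A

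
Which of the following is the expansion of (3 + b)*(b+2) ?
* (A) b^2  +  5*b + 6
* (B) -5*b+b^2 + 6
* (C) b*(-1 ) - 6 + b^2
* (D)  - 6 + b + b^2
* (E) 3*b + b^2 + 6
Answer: A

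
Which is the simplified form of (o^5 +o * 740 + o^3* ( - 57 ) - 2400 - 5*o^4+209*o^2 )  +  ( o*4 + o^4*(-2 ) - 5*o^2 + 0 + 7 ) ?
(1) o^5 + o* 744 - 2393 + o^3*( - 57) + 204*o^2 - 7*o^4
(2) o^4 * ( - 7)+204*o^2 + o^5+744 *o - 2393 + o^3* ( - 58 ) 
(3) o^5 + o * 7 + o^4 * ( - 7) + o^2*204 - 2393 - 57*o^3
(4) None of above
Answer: 1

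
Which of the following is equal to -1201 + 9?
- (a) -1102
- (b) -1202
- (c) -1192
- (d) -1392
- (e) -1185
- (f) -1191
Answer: c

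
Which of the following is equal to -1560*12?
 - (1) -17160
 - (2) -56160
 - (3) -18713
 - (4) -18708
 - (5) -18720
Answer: 5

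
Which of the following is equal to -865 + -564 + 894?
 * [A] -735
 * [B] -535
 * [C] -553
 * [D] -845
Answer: B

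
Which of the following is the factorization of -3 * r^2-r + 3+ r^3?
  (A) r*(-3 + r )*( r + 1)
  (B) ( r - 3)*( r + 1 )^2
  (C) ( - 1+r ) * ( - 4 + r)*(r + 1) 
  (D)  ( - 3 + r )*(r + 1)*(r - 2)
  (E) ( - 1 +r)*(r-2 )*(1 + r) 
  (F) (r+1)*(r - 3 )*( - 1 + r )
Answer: F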